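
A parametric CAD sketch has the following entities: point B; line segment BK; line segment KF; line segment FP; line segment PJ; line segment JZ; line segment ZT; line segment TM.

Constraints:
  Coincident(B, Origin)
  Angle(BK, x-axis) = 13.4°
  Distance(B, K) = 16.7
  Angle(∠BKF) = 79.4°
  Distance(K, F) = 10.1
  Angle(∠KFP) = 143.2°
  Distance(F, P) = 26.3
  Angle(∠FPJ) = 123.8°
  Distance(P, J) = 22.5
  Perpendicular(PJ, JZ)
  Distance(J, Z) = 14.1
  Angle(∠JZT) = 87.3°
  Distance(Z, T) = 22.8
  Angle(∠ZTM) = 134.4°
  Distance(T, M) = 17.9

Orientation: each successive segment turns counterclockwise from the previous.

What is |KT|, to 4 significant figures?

23.43

B is at the origin; BK runs at 13.4° with length 16.7, so K = (16.25, 3.870). ∠BKF = 79.4° gives KF at 114.0° from the x-axis; with |KF| = 10.1, F = (12.14, 13.10). ∠KFP = 143.2° gives FP at 150.8° from the x-axis; with |FP| = 26.3, P = (-10.82, 25.93). ∠FPJ = 123.8° gives PJ at -153.0° from the x-axis; with |PJ| = 22.5, J = (-30.87, 15.71). PJ is perpendicular to JZ, so JZ runs at -63.00°; with |JZ| = 14.1, Z = (-24.47, 3.150). ∠JZT = 87.3° gives ZT at 29.70° from the x-axis; with |ZT| = 22.8, T = (-4.662, 14.45). Then |KT| = |T − K| = 23.43.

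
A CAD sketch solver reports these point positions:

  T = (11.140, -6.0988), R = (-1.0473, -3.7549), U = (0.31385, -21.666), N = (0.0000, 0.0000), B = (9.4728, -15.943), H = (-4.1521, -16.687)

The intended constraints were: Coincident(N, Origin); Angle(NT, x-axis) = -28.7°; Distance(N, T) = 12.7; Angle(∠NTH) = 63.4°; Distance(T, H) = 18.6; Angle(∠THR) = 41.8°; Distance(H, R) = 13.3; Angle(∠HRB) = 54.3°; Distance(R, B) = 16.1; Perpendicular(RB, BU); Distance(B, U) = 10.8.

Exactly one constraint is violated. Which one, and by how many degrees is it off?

Perpendicular(RB, BU) — off by 8.80°.

N = (0.00, 0.00) ✓; NT at -28.70° ✓; |NT| = 12.70 ✓; ∠NTH = 63.40° ✓; |TH| = 18.60 ✓; ∠THR = 41.80° ✓; |HR| = 13.30 ✓; ∠HRB = 54.30° ✓; |RB| = 16.10 ✓; ∠(RB, BU) = 98.80° ✗; |BU| = 10.80 ✓.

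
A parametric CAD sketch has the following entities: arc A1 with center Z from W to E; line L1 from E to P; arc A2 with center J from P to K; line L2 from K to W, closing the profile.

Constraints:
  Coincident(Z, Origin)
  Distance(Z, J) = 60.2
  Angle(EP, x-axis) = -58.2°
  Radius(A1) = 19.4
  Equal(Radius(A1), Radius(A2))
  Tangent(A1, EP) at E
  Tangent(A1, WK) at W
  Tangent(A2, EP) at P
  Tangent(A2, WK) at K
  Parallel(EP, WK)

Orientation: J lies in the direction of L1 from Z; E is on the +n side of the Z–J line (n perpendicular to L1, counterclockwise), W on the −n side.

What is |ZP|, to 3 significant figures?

63.2

The slot axis is L1's direction at -58.2°, so u = (cos -58.2°, sin -58.2°) = (0.527, -0.850) and n = (−sin -58.2°, cos -58.2°) = (0.850, 0.527). Z is at the origin and J lies 60.2 along u from Z, so J = 60.2·u = (31.7, -51.2). Tangency of A1 to both parallel lines with radius 19.4 puts E and W at Z ± 19.4·n: E = (16.5, 10.2), W = (-16.5, -10.2). Equal radii place P and K the same way about J: P = J + 19.4·n = (48.2, -40.9), K = J − 19.4·n = (15.2, -61.4). Then |ZP| = |P − Z| = 63.2.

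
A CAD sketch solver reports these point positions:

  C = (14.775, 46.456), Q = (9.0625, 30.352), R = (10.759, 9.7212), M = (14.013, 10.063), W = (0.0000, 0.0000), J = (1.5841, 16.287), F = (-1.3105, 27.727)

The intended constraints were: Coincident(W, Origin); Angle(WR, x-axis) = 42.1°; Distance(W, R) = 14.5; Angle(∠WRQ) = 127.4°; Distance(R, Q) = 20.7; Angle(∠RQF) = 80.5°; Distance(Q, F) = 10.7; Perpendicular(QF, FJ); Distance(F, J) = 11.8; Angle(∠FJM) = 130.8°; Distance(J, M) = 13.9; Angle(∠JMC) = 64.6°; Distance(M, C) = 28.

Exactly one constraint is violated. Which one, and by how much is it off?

Distance(M, C) = 28 — off by 8.40.

W = (0.00, 0.00) ✓; WR at 42.10° ✓; |WR| = 14.50 ✓; ∠WRQ = 127.4° ✓; |RQ| = 20.70 ✓; ∠RQF = 80.50° ✓; |QF| = 10.70 ✓; ∠(QF, FJ) = 90.00° ✓; |FJ| = 11.80 ✓; ∠FJM = 130.8° ✓; |JM| = 13.90 ✓; ∠JMC = 64.60° ✓; |MC| = 36.40 ✗.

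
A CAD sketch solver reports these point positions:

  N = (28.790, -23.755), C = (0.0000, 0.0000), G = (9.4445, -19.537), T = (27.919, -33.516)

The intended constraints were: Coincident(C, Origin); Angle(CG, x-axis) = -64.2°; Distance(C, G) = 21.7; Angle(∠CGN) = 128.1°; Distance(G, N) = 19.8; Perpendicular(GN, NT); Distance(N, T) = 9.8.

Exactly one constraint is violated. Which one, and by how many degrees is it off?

Perpendicular(GN, NT) — off by 7.20°.

C = (0.00, 0.00) ✓; CG at -64.20° ✓; |CG| = 21.70 ✓; ∠CGN = 128.1° ✓; |GN| = 19.80 ✓; ∠(GN, NT) = 82.80° ✗; |NT| = 9.800 ✓.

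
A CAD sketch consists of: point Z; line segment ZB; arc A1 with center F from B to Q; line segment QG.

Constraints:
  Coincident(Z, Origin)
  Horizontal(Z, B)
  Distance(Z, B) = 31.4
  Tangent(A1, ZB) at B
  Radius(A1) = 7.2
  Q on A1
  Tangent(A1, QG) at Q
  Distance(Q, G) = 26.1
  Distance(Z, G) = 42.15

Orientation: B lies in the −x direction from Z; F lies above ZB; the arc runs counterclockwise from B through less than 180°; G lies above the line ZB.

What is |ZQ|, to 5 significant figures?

25.355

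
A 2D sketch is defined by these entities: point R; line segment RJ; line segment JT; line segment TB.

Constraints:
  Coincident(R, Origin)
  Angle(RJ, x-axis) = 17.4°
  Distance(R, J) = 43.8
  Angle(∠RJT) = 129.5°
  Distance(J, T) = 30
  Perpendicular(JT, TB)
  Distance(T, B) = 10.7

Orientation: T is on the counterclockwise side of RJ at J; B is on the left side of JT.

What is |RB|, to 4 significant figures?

62.30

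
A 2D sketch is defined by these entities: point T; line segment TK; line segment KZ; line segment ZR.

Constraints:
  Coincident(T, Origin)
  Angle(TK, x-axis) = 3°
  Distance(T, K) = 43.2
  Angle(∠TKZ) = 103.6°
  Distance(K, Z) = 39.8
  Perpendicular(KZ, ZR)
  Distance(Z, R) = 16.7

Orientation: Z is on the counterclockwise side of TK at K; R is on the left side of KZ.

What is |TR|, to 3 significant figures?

56.0

∠TKZ = 103.6°, so KZ runs at 3.0° + (180° − 103.6°) = 79.4° from the x-axis; with |KZ| = 39.8, Z = K + 39.8·(cos 79.4°, sin 79.4°) = (50.5, 41.4). The perpendicularity gives ZR at right angles to KZ; with |ZR| = 16.7 on the left of KZ, R = Z + 16.7·(-0.983, 0.184) = (34.0, 44.5). Then |TR| = |R − T| = 56.0.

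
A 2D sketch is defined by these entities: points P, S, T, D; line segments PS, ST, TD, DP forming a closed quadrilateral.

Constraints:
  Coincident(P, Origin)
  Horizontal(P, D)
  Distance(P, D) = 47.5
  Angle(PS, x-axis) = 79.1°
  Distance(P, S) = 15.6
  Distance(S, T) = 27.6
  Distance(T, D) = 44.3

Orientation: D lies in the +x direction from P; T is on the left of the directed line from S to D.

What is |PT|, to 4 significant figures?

41.74

Checks: |ST| = 27.60 ✓; |TD| = 44.30 ✓.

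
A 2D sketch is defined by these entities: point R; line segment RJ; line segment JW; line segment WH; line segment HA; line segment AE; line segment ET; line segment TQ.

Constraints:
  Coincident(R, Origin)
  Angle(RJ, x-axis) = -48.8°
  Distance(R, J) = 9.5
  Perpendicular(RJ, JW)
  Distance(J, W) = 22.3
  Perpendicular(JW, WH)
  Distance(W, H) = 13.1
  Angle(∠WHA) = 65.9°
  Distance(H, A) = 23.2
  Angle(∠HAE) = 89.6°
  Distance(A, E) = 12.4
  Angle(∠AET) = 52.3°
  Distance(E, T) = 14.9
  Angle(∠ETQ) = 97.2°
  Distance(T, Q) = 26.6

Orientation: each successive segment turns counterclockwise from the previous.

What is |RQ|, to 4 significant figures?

14.17

R is at the origin; RJ runs at -48.8° with length 9.5, so J = (6.258, -7.148). The perpendicularity gives JW at right angles to RJ, so JW runs at 41.20°; with |JW| = 22.3, W = (23.04, 7.541). JW is perpendicular to WH, so WH runs at 131.2°; with |WH| = 13.1, H = (14.41, 17.40). ∠WHA = 65.9° gives HA at -114.7° from the x-axis; with |HA| = 23.2, A = (4.713, -3.680). ∠HAE = 89.6° gives AE at -24.30° from the x-axis; with |AE| = 12.4, E = (16.01, -8.783). ∠AET = 52.3° gives ET at 103.4° from the x-axis; with |ET| = 14.9, T = (12.56, 5.712). ∠ETQ = 97.2° gives TQ at -173.8° from the x-axis; with |TQ| = 26.6, Q = (-13.88, 2.839). Then |RQ| = |Q − R| = 14.17.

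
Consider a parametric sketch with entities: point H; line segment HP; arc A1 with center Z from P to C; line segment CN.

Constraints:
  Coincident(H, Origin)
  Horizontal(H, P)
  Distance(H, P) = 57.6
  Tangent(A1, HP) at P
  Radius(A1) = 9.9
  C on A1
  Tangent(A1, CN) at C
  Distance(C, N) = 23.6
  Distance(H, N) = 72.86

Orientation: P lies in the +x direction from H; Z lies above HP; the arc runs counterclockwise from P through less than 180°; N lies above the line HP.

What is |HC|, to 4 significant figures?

68.34

Checks: H = (0.00, 0.00) ✓; |ZC| = 9.900 ✓; ∠(ZC, CN) = 90.00° ✓; |CN| = 23.60 ✓; |HN| = 72.86 ✓.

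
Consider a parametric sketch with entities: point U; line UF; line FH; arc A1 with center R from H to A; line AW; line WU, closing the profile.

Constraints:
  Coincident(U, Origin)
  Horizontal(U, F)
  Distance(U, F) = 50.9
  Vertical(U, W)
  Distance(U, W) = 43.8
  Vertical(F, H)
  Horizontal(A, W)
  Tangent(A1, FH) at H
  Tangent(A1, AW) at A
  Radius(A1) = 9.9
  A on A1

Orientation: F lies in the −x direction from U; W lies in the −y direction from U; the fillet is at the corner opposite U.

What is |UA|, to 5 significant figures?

59.995

U is at the origin; UF is horizontal with |UF| = 50.9 and F on the −x side, so F = (-50.900, 0.0000). U and W share the same x with |UW| = 43.8 and W on the −y side, so W = (0.0000, -43.800). The virtual corner opposite U is at (-50.900, -43.800). Since A1 is tangent to FH there, RH ⟂ FH and since A1 is tangent to AW there, RA ⟂ AW, with radius 9.9, so the center R sits 9.9 in from both sides at R = (-41.000, -33.900). That places the tangent points at H = (-50.900, -33.900) on FH and A = (-41.000, -43.800) on AW. Then |UA| = |A − U| = 59.995.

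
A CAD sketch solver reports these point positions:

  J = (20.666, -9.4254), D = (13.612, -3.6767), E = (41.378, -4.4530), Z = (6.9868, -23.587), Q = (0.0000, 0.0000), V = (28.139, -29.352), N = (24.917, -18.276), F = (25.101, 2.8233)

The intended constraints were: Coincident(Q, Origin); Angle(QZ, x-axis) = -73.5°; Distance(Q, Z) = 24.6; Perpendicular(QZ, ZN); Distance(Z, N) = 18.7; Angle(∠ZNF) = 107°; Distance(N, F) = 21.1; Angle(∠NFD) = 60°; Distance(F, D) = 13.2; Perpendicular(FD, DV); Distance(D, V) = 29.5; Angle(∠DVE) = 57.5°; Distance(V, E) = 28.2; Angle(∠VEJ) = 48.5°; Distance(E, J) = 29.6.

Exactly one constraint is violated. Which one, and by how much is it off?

Distance(E, J) = 29.6 — off by 8.30.

Q = (0.00, 0.00) ✓; QZ at -73.50° ✓; |QZ| = 24.60 ✓; ∠(QZ, ZN) = 90.00° ✓; |ZN| = 18.70 ✓; ∠ZNF = 107.0° ✓; |NF| = 21.10 ✓; ∠NFD = 60.00° ✓; |FD| = 13.20 ✓; ∠(FD, DV) = 90.00° ✓; |DV| = 29.50 ✓; ∠DVE = 57.50° ✓; |VE| = 28.20 ✓; ∠VEJ = 48.50° ✓; |EJ| = 21.30 ✗.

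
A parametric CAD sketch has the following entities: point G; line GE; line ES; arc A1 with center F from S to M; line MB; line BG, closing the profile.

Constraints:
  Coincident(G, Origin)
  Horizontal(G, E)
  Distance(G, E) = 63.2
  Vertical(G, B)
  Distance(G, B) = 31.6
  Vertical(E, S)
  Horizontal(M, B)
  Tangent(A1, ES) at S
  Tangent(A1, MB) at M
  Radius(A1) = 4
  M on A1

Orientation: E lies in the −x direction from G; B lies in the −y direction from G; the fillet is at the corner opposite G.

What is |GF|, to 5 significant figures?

65.318

G is at the origin; G and E share the same y with |GE| = 63.2 and E on the −x side, so E = (-63.200, 0.0000). G and B share the same x with |GB| = 31.6 and B on the −y side, so B = (0.0000, -31.600). The virtual corner opposite G is at (-63.200, -31.600). Since A1 is tangent to ES there, FS ⟂ ES and since A1 is tangent to MB there, FM ⟂ MB, with radius 4.0, so the center F sits 4.0 in from both sides at F = (-59.200, -27.600). Then |GF| = |F − G| = 65.318.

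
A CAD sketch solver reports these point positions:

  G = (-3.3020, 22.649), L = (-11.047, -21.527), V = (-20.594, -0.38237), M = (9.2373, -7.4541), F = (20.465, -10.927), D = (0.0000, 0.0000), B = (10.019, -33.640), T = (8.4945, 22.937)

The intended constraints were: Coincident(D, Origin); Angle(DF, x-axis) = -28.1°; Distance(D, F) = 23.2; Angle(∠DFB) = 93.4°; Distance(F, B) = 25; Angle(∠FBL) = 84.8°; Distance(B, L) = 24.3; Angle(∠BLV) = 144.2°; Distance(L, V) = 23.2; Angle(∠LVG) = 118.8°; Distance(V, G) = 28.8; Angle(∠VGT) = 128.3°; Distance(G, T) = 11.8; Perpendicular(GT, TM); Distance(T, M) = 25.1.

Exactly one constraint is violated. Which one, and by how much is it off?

Distance(T, M) = 25.1 — off by 5.30.

D = (0.00, 0.00) ✓; DF at -28.10° ✓; |DF| = 23.20 ✓; ∠DFB = 93.40° ✓; |FB| = 25.00 ✓; ∠FBL = 84.80° ✓; |BL| = 24.30 ✓; ∠BLV = 144.2° ✓; |LV| = 23.20 ✓; ∠LVG = 118.8° ✓; |VG| = 28.80 ✓; ∠VGT = 128.3° ✓; |GT| = 11.80 ✓; ∠(GT, TM) = 90.00° ✓; |TM| = 30.40 ✗.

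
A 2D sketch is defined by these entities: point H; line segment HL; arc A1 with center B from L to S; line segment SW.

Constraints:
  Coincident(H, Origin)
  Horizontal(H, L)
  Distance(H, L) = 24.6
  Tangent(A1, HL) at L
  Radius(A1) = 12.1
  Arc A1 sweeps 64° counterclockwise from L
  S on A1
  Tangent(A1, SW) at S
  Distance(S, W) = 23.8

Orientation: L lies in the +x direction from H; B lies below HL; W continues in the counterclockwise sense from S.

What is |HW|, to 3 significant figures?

28.4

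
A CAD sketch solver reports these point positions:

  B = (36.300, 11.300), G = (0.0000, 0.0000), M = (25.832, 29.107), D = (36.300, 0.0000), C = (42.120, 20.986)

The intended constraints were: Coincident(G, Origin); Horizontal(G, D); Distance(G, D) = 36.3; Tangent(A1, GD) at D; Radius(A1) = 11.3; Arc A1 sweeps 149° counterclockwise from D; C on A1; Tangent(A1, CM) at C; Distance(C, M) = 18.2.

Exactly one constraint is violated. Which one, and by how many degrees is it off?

Tangent(A1, CM) at C — off by 4.50°.

G = (0.00, 0.00) ✓; G.y = 0.00, D.y = 0.00 ✓; |GD| = 36.30 ✓; ∠(BD, DG) = 90.00° ✓; |BD| = 11.30 ✓; bearing(B→C) − bearing(B→D) = 149.0° ✓; |BC| = 11.30 ✓; ∠(BC, CM) = 85.50° ✗; |CM| = 18.20 ✓.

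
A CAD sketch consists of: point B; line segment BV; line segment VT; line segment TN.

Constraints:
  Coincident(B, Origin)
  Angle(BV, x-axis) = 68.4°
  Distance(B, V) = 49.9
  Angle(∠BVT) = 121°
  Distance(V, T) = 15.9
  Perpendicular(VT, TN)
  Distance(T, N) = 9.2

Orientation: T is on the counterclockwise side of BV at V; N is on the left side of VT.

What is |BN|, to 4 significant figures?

53.46

B is at the origin; BV runs at 68.4° with length 49.9, so V = 49.9·(cos 68.4°, sin 68.4°) = (18.37, 46.40). ∠BVT = 121.0°, so VT runs at 68.4° + (180° − 121.0°) = 127.4° from the x-axis; with |VT| = 15.9, T = V + 15.9·(cos 127.4°, sin 127.4°) = (8.712, 59.03). VT is perpendicular to TN; with |TN| = 9.2 on the left of VT, N = T + 9.2·(-0.7944, -0.6074) = (1.404, 53.44). Then |BN| = |N − B| = 53.46.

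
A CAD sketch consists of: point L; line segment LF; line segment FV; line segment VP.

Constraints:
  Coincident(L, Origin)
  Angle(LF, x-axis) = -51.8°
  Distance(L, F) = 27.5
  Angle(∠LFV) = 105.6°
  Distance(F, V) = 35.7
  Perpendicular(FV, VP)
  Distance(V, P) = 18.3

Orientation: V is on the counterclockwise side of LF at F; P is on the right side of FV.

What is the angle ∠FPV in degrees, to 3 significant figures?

62.9°

∠LFV = 105.6°, so FV runs at -51.8° + (180° − 105.6°) = 22.6° from the x-axis; with |FV| = 35.7, V = F + 35.7·(cos 22.6°, sin 22.6°) = (50.0, -7.89). FV is perpendicular to VP; with |VP| = 18.3 on the right of FV, P = V + 18.3·(0.384, -0.923) = (57.0, -24.8). Then cos ∠FPV = PF·PV / (|PF||PV|), giving 62.9°.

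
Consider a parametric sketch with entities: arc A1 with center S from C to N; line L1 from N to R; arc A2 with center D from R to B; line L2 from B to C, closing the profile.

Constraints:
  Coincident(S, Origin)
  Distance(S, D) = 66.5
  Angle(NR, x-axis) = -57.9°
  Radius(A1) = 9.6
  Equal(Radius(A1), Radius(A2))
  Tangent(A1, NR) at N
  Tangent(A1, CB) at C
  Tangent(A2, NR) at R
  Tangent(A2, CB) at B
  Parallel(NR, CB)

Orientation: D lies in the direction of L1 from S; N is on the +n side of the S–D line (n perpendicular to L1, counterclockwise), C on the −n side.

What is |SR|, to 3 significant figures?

67.2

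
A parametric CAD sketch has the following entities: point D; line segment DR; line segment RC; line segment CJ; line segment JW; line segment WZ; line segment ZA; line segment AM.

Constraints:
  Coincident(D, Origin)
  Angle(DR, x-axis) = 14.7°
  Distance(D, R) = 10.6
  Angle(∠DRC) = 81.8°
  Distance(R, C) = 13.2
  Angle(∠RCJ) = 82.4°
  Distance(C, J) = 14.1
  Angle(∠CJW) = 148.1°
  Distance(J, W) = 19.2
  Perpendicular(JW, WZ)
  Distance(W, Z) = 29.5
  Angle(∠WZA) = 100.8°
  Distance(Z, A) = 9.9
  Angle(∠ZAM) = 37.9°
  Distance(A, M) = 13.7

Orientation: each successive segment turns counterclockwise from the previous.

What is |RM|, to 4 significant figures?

22.36

D is at the origin; DR runs at 14.7° with length 10.6, so R = (10.25, 2.690). ∠DRC = 81.8° gives RC at 112.9° from the x-axis; with |RC| = 13.2, C = (5.117, 14.85). ∠RCJ = 82.4° gives CJ at -149.5° from the x-axis; with |CJ| = 14.1, J = (-7.032, 7.693). ∠CJW = 148.1° gives JW at -117.6° from the x-axis; with |JW| = 19.2, W = (-15.93, -9.322). JW ⟂ WZ, so WZ runs at -27.60°; with |WZ| = 29.5, Z = (10.22, -22.99). ∠WZA = 100.8° gives ZA at 51.60° from the x-axis; with |ZA| = 9.9, A = (16.36, -15.23). ∠ZAM = 37.9° gives AM at -166.3° from the x-axis; with |AM| = 13.7, M = (3.054, -18.48). Then |RM| = |M − R| = 22.36.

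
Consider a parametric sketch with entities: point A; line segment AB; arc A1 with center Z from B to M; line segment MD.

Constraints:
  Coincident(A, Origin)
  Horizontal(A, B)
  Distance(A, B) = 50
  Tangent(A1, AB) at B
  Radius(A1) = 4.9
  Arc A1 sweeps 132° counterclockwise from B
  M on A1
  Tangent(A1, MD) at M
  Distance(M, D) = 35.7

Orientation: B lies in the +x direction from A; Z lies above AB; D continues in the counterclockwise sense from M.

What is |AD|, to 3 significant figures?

45.7

On A1, B sits at bearing -90° from Z; a 132° counterclockwise sweep puts M at bearing 42°, so M = Z + 4.9·(cos 42°, sin 42°) = (53.6, 8.18). The tangent condition forces ZM to be normal to MD, so MD runs along (−sin 42°, cos 42°); with |MD| = 35.7, D = (29.8, 34.7). Then |AD| = |D − A| = 45.7.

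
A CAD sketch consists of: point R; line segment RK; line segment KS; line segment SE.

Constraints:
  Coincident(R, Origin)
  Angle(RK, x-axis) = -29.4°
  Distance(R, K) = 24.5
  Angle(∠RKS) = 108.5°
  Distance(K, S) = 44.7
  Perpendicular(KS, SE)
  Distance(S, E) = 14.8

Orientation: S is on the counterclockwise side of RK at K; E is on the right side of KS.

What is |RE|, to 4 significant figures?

64.81

R is at the origin; RK runs at -29.4° with length 24.5, so K = 24.5·(cos -29.4°, sin -29.4°) = (21.34, -12.03). ∠RKS = 108.5°, so KS runs at -29.4° + (180° − 108.5°) = 42.10° from the x-axis; with |KS| = 44.7, S = K + 44.7·(cos 42.10°, sin 42.10°) = (54.51, 17.94). KS is perpendicular to SE; with |SE| = 14.8 on the right of KS, E = S + 14.8·(0.6704, -0.7420) = (64.43, 6.960). Then |RE| = |E − R| = 64.81.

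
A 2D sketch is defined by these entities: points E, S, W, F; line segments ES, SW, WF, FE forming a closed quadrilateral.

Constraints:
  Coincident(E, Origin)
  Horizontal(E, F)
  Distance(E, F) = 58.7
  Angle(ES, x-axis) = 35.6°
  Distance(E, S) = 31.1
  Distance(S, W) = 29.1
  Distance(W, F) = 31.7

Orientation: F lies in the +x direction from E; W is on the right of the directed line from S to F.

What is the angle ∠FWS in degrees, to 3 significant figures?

77.2°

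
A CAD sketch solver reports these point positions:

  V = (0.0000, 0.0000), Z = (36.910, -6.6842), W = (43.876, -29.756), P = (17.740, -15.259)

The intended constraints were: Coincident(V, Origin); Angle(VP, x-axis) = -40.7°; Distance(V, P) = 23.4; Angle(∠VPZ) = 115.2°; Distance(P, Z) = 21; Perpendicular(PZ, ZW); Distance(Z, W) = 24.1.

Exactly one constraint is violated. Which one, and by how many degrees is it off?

Perpendicular(PZ, ZW) — off by 7.30°.

V = (0.00, 0.00) ✓; VP at -40.70° ✓; |VP| = 23.40 ✓; ∠VPZ = 115.2° ✓; |PZ| = 21.00 ✓; ∠(PZ, ZW) = 97.30° ✗; |ZW| = 24.10 ✓.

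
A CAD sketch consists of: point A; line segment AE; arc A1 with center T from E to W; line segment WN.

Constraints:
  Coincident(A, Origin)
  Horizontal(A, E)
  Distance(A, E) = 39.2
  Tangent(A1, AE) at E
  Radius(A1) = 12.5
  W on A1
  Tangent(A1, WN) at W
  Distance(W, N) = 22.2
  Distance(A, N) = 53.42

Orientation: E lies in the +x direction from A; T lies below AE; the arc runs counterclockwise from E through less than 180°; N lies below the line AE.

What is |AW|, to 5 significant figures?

33.213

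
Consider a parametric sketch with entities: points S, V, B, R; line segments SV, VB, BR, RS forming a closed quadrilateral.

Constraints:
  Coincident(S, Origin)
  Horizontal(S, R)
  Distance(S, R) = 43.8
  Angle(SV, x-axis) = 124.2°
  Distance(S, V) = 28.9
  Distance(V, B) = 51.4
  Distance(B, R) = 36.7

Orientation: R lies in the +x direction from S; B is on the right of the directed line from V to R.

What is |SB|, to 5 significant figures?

22.502

Checks: |VB| = 51.40 ✓; |BR| = 36.70 ✓.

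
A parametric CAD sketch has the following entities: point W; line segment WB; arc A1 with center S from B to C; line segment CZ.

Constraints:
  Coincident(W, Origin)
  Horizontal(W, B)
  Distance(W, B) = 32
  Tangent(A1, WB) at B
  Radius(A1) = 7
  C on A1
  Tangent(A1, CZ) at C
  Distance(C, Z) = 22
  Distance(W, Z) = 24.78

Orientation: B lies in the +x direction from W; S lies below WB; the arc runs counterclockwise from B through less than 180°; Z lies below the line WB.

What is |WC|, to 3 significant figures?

26.5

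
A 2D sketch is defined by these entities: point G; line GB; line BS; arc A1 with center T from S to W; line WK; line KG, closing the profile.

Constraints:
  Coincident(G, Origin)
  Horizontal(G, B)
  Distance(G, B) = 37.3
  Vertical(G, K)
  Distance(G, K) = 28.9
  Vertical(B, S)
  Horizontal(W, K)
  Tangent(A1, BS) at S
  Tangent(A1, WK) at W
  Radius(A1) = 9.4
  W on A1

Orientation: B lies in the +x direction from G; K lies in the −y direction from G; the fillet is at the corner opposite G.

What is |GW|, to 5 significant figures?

40.170

G is at the origin; G and B share the same y with |GB| = 37.3 and B on the +x side, so B = (37.300, 0.0000). GK is vertical with |GK| = 28.9 and K on the −y side, so K = (0.0000, -28.900). The virtual corner opposite G is at (37.300, -28.900). Tangency of A1 to BS means the radius TS is perpendicular to BS and the tangent condition forces TW to be normal to WK, with radius 9.4, so the center T sits 9.4 in from both sides at T = (27.900, -19.500). That places the tangent points at S = (37.300, -19.500) on BS and W = (27.900, -28.900) on WK. Then |GW| = |W − G| = 40.170.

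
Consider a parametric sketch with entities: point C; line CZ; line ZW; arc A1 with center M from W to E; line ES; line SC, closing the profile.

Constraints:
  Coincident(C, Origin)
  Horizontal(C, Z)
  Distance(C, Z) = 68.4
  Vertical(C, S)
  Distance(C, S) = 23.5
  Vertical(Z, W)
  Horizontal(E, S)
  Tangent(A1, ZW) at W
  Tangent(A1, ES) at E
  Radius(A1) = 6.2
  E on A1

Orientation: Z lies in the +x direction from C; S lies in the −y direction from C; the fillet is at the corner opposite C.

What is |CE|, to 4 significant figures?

66.49

The virtual corner opposite C is at (68.40, -23.50). The tangent condition forces MW to be normal to ZW and since A1 is tangent to ES there, ME ⟂ ES, with radius 6.2, so the center M sits 6.2 in from both sides at M = (62.20, -17.30). That places the tangent points at W = (68.40, -17.30) on ZW and E = (62.20, -23.50) on ES. Then |CE| = |E − C| = 66.49.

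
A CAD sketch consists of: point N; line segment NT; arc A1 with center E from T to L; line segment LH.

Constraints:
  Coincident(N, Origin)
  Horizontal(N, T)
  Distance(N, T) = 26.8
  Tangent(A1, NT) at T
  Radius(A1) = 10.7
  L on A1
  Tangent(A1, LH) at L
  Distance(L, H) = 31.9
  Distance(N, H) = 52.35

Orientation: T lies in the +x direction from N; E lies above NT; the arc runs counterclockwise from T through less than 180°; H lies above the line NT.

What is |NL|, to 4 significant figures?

39.53

Checks: N.y = 0.00, T.y = 0.00 ✓; |EL| = 10.70 ✓; ∠(EL, LH) = 90.00° ✓; |LH| = 31.90 ✓; |NH| = 52.35 ✓.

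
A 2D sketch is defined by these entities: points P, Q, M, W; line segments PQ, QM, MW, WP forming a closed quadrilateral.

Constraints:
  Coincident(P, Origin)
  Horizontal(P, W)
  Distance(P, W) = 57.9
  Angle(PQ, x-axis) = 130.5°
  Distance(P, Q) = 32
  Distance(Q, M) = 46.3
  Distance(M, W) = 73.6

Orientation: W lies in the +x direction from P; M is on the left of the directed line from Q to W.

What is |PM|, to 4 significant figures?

58.49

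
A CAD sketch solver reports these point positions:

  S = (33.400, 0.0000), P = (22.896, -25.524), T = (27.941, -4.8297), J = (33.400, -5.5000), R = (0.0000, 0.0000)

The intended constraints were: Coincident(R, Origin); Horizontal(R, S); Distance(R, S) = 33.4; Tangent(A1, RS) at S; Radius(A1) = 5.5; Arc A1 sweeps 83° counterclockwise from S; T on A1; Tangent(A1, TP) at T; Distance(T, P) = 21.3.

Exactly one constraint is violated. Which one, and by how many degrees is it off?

Tangent(A1, TP) at T — off by 6.70°.

R = (0.00, 0.00) ✓; R.y = 0.00, S.y = 0.00 ✓; |RS| = 33.40 ✓; ∠(JS, SR) = 90.00° ✓; |JS| = 5.500 ✓; bearing(J→T) − bearing(J→S) = 83.00° ✓; |JT| = 5.500 ✓; ∠(JT, TP) = 96.70° ✗; |TP| = 21.30 ✓.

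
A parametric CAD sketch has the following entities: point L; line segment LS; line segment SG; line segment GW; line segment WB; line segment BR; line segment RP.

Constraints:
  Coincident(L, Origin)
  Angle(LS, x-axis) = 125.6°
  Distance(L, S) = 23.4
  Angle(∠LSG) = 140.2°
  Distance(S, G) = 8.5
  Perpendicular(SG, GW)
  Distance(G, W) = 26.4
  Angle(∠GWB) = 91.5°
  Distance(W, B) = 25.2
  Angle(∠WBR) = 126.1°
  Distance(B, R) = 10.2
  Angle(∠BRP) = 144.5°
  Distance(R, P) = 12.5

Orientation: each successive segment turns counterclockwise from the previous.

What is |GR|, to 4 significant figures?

36.70

L is at the origin; LS runs at 125.6° with length 23.4, so S = (-13.62, 19.03). ∠LSG = 140.2° gives SG at 165.4° from the x-axis; with |SG| = 8.5, G = (-21.85, 21.17). The perpendicularity gives GW at right angles to SG, so GW runs at -104.6°; with |GW| = 26.4, W = (-28.50, -4.378). ∠GWB = 91.5° gives WB at -16.10° from the x-axis; with |WB| = 25.2, B = (-4.290, -11.37). ∠WBR = 126.1° gives BR at 37.80° from the x-axis; with |BR| = 10.2, R = (3.769, -5.115). Then |GR| = |R − G| = 36.70.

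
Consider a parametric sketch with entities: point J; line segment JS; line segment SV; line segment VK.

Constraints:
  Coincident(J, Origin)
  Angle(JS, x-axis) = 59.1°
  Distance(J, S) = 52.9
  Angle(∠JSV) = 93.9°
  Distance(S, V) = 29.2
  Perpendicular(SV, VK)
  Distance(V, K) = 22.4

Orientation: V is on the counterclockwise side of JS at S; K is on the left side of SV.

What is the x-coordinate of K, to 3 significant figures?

-9.60

J is at the origin; JS runs at 59.1° with length 52.9, so S = 52.9·(cos 59.1°, sin 59.1°) = (27.2, 45.4). ∠JSV = 93.9°, so SV runs at 59.1° + (180° − 93.9°) = 145° from the x-axis; with |SV| = 29.2, V = S + 29.2·(cos 145°, sin 145°) = (3.19, 62.1). The perpendicularity gives VK at right angles to SV; with |VK| = 22.4 on the left of SV, K = V + 22.4·(-0.571, -0.821) = (-9.60, 43.7). So K.x = -9.60.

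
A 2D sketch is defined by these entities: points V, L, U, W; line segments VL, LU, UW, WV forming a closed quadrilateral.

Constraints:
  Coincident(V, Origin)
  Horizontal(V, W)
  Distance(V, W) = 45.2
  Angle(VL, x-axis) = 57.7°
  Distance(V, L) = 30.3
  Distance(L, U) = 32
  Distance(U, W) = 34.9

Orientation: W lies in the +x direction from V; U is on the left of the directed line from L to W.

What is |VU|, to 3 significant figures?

58.4

V is at the origin; VW is horizontal with |VW| = 45.2 and W in +x, so W = (45.2, 0). VL runs at 57.7° with |VL| = 30.3, so L = (16.2, 25.6). U is determined by |LU| = 32.0 and |UW| = 34.9 together: it lies at the intersection of circle(L, 32.0) and circle(W, 34.9). With |LW| = 38.7, the foot of the radical line on LW is 16.8 from L and the perpendicular offset is √(32.0² − 16.8²) = 27.2. Taking the left-of-LW solution: U = (46.8, 34.9).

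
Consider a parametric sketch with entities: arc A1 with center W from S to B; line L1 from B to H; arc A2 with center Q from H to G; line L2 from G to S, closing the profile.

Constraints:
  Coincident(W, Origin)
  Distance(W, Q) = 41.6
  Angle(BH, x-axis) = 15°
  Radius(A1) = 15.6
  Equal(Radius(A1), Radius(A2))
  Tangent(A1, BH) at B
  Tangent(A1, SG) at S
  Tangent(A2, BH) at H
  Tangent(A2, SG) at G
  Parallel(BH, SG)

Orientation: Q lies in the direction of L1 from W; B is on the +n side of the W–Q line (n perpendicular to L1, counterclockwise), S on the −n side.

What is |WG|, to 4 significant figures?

44.43

The slot axis is L1's direction at 15.0°, so u = (cos 15.0°, sin 15.0°) = (0.9659, 0.2588) and n = (−sin 15.0°, cos 15.0°) = (-0.2588, 0.9659). W is at the origin and Q lies 41.6 along u from W, so Q = 41.6·u = (40.18, 10.77). Tangency of A1 to both parallel lines with radius 15.6 puts B and S at W ± 15.6·n: B = (-4.038, 15.07), S = (4.038, -15.07). Equal radii place H and G the same way about Q: H = Q + 15.6·n = (36.14, 25.84), G = Q − 15.6·n = (44.22, -4.302). Then |WG| = |G − W| = 44.43.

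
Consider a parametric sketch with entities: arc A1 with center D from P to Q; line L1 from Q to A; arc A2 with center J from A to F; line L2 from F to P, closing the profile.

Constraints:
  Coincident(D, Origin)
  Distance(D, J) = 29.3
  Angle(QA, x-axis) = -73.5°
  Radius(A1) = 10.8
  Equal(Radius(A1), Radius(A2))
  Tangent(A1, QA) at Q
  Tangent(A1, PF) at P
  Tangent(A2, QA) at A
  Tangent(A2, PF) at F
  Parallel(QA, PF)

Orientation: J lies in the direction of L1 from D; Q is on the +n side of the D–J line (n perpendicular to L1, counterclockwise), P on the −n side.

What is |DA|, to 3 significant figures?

31.2

Tangency of A1 to both parallel lines with radius 10.8 puts Q and P at D ± 10.8·n: Q = (10.4, 3.07), P = (-10.4, -3.07). Equal radii place A and F the same way about J: A = J + 10.8·n = (18.7, -25.0), F = J − 10.8·n = (-2.03, -31.2). Then |DA| = |A − D| = 31.2.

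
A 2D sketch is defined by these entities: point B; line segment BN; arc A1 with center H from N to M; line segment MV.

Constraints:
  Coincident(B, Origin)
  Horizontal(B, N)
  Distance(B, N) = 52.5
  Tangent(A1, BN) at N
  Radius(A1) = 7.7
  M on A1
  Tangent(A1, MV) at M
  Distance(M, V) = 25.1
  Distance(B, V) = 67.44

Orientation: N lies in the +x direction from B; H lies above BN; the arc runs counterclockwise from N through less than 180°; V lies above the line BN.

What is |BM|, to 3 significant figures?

60.7

Checks: |HM| = 7.700 ✓; ∠(HM, MV) = 90.00° ✓; |MV| = 25.10 ✓; |BV| = 67.44 ✓.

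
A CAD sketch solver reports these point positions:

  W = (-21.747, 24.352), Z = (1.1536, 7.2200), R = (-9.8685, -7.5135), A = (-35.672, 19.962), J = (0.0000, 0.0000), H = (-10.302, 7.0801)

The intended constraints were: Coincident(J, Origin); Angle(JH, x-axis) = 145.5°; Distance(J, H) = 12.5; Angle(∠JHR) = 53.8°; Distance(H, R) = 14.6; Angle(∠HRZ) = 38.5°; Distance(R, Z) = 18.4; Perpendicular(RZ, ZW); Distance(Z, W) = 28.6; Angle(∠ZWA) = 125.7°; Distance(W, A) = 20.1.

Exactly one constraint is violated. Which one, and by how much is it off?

Distance(W, A) = 20.1 — off by 5.50.

J = (0.00, 0.00) ✓; JH at 145.5° ✓; |JH| = 12.50 ✓; ∠JHR = 53.80° ✓; |HR| = 14.60 ✓; ∠HRZ = 38.50° ✓; |RZ| = 18.40 ✓; ∠(RZ, ZW) = 90.00° ✓; |ZW| = 28.60 ✓; ∠ZWA = 125.7° ✓; |WA| = 14.60 ✗.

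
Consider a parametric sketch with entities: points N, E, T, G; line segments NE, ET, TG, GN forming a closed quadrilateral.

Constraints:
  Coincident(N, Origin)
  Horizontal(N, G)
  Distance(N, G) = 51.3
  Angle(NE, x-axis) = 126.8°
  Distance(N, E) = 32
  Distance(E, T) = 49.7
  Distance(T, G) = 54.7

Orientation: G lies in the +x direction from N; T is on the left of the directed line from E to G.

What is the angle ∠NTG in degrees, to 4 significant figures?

56.17°

N is at the origin; NG is horizontal with |NG| = 51.3 and G in +x, so G = (51.3, 0). NE runs at 126.8° with |NE| = 32.0, so E = (-19.17, 25.62). T is determined by |ET| = 49.7 and |TG| = 54.7 together: it lies at the intersection of circle(E, 49.7) and circle(G, 54.7). With |EG| = 74.98, the foot of the radical line on EG is 34.01 from E and the perpendicular offset is √(49.7² − 34.01²) = 36.24. Taking the left-of-EG solution: T = (25.18, 48.06).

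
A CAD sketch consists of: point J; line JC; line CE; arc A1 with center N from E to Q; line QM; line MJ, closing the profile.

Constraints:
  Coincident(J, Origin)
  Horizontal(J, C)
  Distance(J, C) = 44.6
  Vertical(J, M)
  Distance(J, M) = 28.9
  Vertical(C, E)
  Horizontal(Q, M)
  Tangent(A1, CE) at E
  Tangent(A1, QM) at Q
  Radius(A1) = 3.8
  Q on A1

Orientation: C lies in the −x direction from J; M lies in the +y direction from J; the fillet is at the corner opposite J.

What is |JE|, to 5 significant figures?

51.178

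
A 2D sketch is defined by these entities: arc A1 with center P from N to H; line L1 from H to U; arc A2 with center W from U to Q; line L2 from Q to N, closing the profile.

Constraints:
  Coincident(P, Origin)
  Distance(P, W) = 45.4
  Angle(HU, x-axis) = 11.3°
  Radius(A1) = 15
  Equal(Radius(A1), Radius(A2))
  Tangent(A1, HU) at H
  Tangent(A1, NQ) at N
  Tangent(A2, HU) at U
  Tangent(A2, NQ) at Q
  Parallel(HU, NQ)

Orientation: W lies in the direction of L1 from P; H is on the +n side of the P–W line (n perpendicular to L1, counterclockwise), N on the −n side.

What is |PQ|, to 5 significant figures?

47.814

The slot axis is L1's direction at 11.3°, so u = (cos 11.3°, sin 11.3°) = (0.98061, 0.19595) and n = (−sin 11.3°, cos 11.3°) = (-0.19595, 0.98061). P is at the origin and W lies 45.4 along u from P, so W = 45.4·u = (44.520, 8.8960). Tangency of A1 to both parallel lines with radius 15.0 puts H and N at P ± 15.0·n: H = (-2.9392, 14.709), N = (2.9392, -14.709). Equal radii place U and Q the same way about W: U = W + 15.0·n = (41.581, 23.605), Q = W − 15.0·n = (47.459, -5.8133). Then |PQ| = |Q − P| = 47.814.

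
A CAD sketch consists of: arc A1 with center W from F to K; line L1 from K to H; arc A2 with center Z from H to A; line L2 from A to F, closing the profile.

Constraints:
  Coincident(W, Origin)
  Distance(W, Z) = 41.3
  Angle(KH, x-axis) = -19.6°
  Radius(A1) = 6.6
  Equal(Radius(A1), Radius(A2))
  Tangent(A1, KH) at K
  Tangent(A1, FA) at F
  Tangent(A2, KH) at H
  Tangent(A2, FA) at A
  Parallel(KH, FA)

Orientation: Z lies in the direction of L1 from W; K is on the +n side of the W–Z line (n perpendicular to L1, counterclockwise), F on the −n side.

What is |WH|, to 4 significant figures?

41.82

Tangency of A1 to both parallel lines with radius 6.6 puts K and F at W ± 6.6·n: K = (2.214, 6.218), F = (-2.214, -6.218). Equal radii place H and A the same way about Z: H = Z + 6.6·n = (41.12, -7.637), A = Z − 6.6·n = (36.69, -20.07). Then |WH| = |H − W| = 41.82.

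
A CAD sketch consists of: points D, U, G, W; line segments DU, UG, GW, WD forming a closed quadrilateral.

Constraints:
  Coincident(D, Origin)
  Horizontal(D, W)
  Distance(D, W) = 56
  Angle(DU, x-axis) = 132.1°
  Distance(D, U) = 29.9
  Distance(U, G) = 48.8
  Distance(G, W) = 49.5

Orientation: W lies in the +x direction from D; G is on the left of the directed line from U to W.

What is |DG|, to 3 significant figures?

46.8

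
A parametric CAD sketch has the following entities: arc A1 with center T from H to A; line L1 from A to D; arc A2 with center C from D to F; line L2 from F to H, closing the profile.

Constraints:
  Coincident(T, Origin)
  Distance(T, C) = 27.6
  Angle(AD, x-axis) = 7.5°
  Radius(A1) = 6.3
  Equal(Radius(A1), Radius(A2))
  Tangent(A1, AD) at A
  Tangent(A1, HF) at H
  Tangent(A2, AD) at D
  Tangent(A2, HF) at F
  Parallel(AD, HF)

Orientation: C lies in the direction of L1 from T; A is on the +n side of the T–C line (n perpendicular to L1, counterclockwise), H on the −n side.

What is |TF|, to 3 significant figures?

28.3

Tangency of A1 to both parallel lines with radius 6.3 puts A and H at T ± 6.3·n: A = (-0.822, 6.25), H = (0.822, -6.25). Equal radii place D and F the same way about C: D = C + 6.3·n = (26.5, 9.85), F = C − 6.3·n = (28.2, -2.64). Then |TF| = |F − T| = 28.3.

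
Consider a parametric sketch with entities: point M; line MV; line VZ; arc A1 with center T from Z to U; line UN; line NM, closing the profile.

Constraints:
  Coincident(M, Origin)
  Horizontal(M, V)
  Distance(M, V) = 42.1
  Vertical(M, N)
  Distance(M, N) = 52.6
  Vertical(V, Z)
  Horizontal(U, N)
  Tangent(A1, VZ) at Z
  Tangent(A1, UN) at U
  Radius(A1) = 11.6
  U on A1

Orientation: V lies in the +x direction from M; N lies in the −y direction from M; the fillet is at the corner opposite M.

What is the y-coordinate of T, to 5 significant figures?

-41.000

M is at the origin; MV is horizontal with |MV| = 42.1 and V on the +x side, so V = (42.100, 0.0000). MN is vertical with |MN| = 52.6 and N on the −y side, so N = (0.0000, -52.600). The virtual corner opposite M is at (42.100, -52.600). The tangent condition forces TZ to be normal to VZ and A1 meets UN tangentially, so TU is at right angles to UN, with radius 11.6, so the center T sits 11.6 in from both sides at T = (30.500, -41.000). So T.y = -41.000.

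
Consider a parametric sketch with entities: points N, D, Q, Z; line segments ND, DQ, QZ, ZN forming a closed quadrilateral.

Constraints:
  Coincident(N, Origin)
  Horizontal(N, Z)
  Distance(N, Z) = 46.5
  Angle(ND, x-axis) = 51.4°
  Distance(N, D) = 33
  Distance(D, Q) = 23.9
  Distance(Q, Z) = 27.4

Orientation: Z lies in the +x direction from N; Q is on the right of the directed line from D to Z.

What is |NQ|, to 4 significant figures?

19.27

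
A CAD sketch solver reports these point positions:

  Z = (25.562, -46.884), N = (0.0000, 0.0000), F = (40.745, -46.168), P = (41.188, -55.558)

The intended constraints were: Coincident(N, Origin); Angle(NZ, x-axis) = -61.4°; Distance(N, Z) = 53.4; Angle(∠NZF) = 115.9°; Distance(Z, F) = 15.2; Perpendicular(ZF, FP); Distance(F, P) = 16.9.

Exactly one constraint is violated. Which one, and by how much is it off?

Distance(F, P) = 16.9 — off by 7.50.

N = (0.00, 0.00) ✓; NZ at -61.40° ✓; |NZ| = 53.40 ✓; ∠NZF = 115.9° ✓; |ZF| = 15.20 ✓; ∠(ZF, FP) = 90.00° ✓; |FP| = 9.400 ✗.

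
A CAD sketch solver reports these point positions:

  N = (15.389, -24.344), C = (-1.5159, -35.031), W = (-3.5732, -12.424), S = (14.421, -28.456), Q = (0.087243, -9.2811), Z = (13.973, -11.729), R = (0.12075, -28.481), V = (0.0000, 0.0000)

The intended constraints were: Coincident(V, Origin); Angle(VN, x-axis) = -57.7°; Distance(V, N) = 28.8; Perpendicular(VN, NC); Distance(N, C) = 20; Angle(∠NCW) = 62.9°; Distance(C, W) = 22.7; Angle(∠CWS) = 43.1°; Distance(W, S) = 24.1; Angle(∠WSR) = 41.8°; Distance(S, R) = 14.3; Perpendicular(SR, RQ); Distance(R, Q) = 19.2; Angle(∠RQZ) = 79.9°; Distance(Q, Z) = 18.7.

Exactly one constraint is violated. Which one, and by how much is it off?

Distance(Q, Z) = 18.7 — off by 4.60.

V = (0.00, 0.00) ✓; VN at -57.70° ✓; |VN| = 28.80 ✓; ∠(VN, NC) = 90.00° ✓; |NC| = 20.00 ✓; ∠NCW = 62.90° ✓; |CW| = 22.70 ✓; ∠CWS = 43.10° ✓; |WS| = 24.10 ✓; ∠WSR = 41.80° ✓; |SR| = 14.30 ✓; ∠(SR, RQ) = 90.00° ✓; |RQ| = 19.20 ✓; ∠RQZ = 79.90° ✓; |QZ| = 14.10 ✗.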